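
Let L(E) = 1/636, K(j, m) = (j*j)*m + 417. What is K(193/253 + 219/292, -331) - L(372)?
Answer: -55456759873/162838896 ≈ -340.56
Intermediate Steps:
K(j, m) = 417 + m*j² (K(j, m) = j²*m + 417 = m*j² + 417 = 417 + m*j²)
L(E) = 1/636
K(193/253 + 219/292, -331) - L(372) = (417 - 331*(193/253 + 219/292)²) - 1*1/636 = (417 - 331*(193*(1/253) + 219*(1/292))²) - 1/636 = (417 - 331*(193/253 + ¾)²) - 1/636 = (417 - 331*(1531/1012)²) - 1/636 = (417 - 331*2343961/1024144) - 1/636 = (417 - 775851091/1024144) - 1/636 = -348783043/1024144 - 1/636 = -55456759873/162838896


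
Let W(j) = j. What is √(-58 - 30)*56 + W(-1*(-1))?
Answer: 1 + 112*I*√22 ≈ 1.0 + 525.33*I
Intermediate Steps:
√(-58 - 30)*56 + W(-1*(-1)) = √(-58 - 30)*56 - 1*(-1) = √(-88)*56 + 1 = (2*I*√22)*56 + 1 = 112*I*√22 + 1 = 1 + 112*I*√22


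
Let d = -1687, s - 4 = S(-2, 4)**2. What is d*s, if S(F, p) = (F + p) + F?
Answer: -6748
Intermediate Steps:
S(F, p) = p + 2*F
s = 4 (s = 4 + (4 + 2*(-2))**2 = 4 + (4 - 4)**2 = 4 + 0**2 = 4 + 0 = 4)
d*s = -1687*4 = -6748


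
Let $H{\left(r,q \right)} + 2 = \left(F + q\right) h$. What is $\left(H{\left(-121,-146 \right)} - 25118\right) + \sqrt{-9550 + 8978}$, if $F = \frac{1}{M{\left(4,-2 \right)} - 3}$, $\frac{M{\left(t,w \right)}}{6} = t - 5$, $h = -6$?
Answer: $- \frac{72730}{3} + 2 i \sqrt{143} \approx -24243.0 + 23.917 i$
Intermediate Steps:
$M{\left(t,w \right)} = -30 + 6 t$ ($M{\left(t,w \right)} = 6 \left(t - 5\right) = 6 \left(-5 + t\right) = -30 + 6 t$)
$F = - \frac{1}{9}$ ($F = \frac{1}{\left(-30 + 6 \cdot 4\right) - 3} = \frac{1}{\left(-30 + 24\right) - 3} = \frac{1}{-6 - 3} = \frac{1}{-9} = - \frac{1}{9} \approx -0.11111$)
$H{\left(r,q \right)} = - \frac{4}{3} - 6 q$ ($H{\left(r,q \right)} = -2 + \left(- \frac{1}{9} + q\right) \left(-6\right) = -2 - \left(- \frac{2}{3} + 6 q\right) = - \frac{4}{3} - 6 q$)
$\left(H{\left(-121,-146 \right)} - 25118\right) + \sqrt{-9550 + 8978} = \left(\left(- \frac{4}{3} - -876\right) - 25118\right) + \sqrt{-9550 + 8978} = \left(\left(- \frac{4}{3} + 876\right) - 25118\right) + \sqrt{-572} = \left(\frac{2624}{3} - 25118\right) + 2 i \sqrt{143} = - \frac{72730}{3} + 2 i \sqrt{143}$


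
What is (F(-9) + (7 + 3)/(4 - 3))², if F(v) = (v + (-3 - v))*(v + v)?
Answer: 4096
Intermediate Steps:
F(v) = -6*v
(F(-9) + (7 + 3)/(4 - 3))² = (-6*(-9) + (7 + 3)/(4 - 3))² = (54 + 10/1)² = (54 + 1*10)² = (54 + 10)² = 64² = 4096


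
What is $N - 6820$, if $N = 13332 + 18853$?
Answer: $25365$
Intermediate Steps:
$N = 32185$
$N - 6820 = 32185 - 6820 = 25365$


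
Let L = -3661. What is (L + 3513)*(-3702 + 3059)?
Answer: 95164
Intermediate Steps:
(L + 3513)*(-3702 + 3059) = (-3661 + 3513)*(-3702 + 3059) = -148*(-643) = 95164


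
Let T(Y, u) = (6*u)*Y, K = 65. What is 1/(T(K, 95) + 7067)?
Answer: 1/44117 ≈ 2.2667e-5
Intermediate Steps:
T(Y, u) = 6*Y*u
1/(T(K, 95) + 7067) = 1/(6*65*95 + 7067) = 1/(37050 + 7067) = 1/44117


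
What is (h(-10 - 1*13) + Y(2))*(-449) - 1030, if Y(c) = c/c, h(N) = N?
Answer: 8848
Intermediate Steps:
Y(c) = 1
(h(-10 - 1*13) + Y(2))*(-449) - 1030 = ((-10 - 1*13) + 1)*(-449) - 1030 = ((-10 - 13) + 1)*(-449) - 1030 = (-23 + 1)*(-449) - 1030 = -22*(-449) - 1030 = 9878 - 1030 = 8848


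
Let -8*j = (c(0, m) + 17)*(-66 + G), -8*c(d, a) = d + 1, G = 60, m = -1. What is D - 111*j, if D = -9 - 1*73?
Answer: -47579/32 ≈ -1486.8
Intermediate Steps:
c(d, a) = -1/8 - d/8 (c(d, a) = -(d + 1)/8 = -(1 + d)/8 = -1/8 - d/8)
D = -82 (D = -9 - 73 = -82)
j = 405/32 (j = -((-1/8 - 1/8*0) + 17)*(-66 + 60)/8 = -((-1/8 + 0) + 17)*(-6)/8 = -(-1/8 + 17)*(-6)/8 = -135*(-6)/64 = -1/8*(-405/4) = 405/32 ≈ 12.656)
D - 111*j = -82 - 111*405/32 = -82 - 44955/32 = -47579/32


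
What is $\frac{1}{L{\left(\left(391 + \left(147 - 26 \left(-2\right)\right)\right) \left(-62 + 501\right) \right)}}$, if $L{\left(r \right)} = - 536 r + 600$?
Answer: $- \frac{1}{138828760} \approx -7.2031 \cdot 10^{-9}$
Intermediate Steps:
$L{\left(r \right)} = 600 - 536 r$
$\frac{1}{L{\left(\left(391 + \left(147 - 26 \left(-2\right)\right)\right) \left(-62 + 501\right) \right)}} = \frac{1}{600 - 536 \left(391 + \left(147 - 26 \left(-2\right)\right)\right) \left(-62 + 501\right)} = \frac{1}{600 - 536 \left(391 + \left(147 - -52\right)\right) 439} = \frac{1}{600 - 536 \left(391 + \left(147 + 52\right)\right) 439} = \frac{1}{600 - 536 \left(391 + 199\right) 439} = \frac{1}{600 - 536 \cdot 590 \cdot 439} = \frac{1}{600 - 138829360} = \frac{1}{-138828760} = - \frac{1}{138828760}$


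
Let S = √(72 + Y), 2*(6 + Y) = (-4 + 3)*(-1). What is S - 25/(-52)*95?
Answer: 2375/52 + √266/2 ≈ 53.828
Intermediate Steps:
Y = -11/2 (Y = -6 + ((-4 + 3)*(-1))/2 = -6 + (-1*(-1))/2 = -6 + (½)*1 = -6 + ½ = -11/2 ≈ -5.5000)
S = √266/2 (S = √(72 - 11/2) = √(133/2) = √266/2 ≈ 8.1548)
S - 25/(-52)*95 = √266/2 - 25/(-52)*95 = √266/2 - 25*(-1/52)*95 = √266/2 + (25/52)*95 = √266/2 + 2375/52 = 2375/52 + √266/2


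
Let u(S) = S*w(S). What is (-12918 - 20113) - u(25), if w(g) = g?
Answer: -33656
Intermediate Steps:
u(S) = S² (u(S) = S*S = S²)
(-12918 - 20113) - u(25) = (-12918 - 20113) - 1*25² = -33031 - 1*625 = -33031 - 625 = -33656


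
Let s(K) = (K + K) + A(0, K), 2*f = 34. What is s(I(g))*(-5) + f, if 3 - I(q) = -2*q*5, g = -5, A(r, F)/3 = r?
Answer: 487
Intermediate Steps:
f = 17 (f = (½)*34 = 17)
A(r, F) = 3*r
I(q) = 3 + 10*q (I(q) = 3 - (-2*q)*5 = 3 - (-10)*q = 3 + 10*q)
s(K) = 2*K (s(K) = (K + K) + 3*0 = 2*K + 0 = 2*K)
s(I(g))*(-5) + f = (2*(3 + 10*(-5)))*(-5) + 17 = (2*(3 - 50))*(-5) + 17 = (2*(-47))*(-5) + 17 = -94*(-5) + 17 = 470 + 17 = 487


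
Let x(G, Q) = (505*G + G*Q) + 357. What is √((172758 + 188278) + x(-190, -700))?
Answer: √398443 ≈ 631.22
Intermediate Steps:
x(G, Q) = 357 + 505*G + G*Q
√((172758 + 188278) + x(-190, -700)) = √((172758 + 188278) + (357 + 505*(-190) - 190*(-700))) = √(361036 + (357 - 95950 + 133000)) = √(361036 + 37407) = √398443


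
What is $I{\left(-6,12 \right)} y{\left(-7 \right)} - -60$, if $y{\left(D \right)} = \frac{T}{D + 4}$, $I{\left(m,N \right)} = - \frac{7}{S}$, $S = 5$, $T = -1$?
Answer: $\frac{893}{15} \approx 59.533$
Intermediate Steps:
$I{\left(m,N \right)} = - \frac{7}{5}$
$y{\left(D \right)} = - \frac{1}{4 + D}$ ($y{\left(D \right)} = - \frac{1}{D + 4} = - \frac{1}{4 + D}$)
$I{\left(-6,12 \right)} y{\left(-7 \right)} - -60 = - \frac{7 \left(- \frac{1}{4 - 7}\right)}{5} - -60 = - \frac{7 \left(- \frac{1}{-3}\right)}{5} + 60 = - \frac{7 \left(\left(-1\right) \left(- \frac{1}{3}\right)\right)}{5} + 60 = \left(- \frac{7}{5}\right) \frac{1}{3} + 60 = - \frac{7}{15} + 60 = \frac{893}{15}$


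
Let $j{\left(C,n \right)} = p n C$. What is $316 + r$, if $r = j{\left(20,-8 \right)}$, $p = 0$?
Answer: $316$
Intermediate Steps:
$j{\left(C,n \right)} = 0$ ($j{\left(C,n \right)} = 0 n C = 0 C = 0$)
$r = 0$
$316 + r = 316 + 0 = 316$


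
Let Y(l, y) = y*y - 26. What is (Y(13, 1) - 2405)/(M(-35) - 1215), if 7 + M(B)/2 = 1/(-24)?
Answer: 29160/14749 ≈ 1.9771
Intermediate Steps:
Y(l, y) = -26 + y² (Y(l, y) = y² - 26 = -26 + y²)
M(B) = -169/12 (M(B) = -14 + 2/(-24) = -14 + 2*(-1/24) = -14 - 1/12 = -169/12)
(Y(13, 1) - 2405)/(M(-35) - 1215) = ((-26 + 1²) - 2405)/(-169/12 - 1215) = ((-26 + 1) - 2405)/(-14749/12) = (-25 - 2405)*(-12/14749) = -2430*(-12/14749) = 29160/14749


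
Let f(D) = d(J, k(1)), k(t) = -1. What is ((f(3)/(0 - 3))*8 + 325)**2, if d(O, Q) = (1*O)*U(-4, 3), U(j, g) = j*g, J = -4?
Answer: 38809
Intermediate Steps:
U(j, g) = g*j
d(O, Q) = -12*O (d(O, Q) = (1*O)*(3*(-4)) = O*(-12) = -12*O)
f(D) = 48 (f(D) = -12*(-4) = 48)
((f(3)/(0 - 3))*8 + 325)**2 = ((48/(0 - 3))*8 + 325)**2 = ((48/(-3))*8 + 325)**2 = ((48*(-1/3))*8 + 325)**2 = (-16*8 + 325)**2 = (-128 + 325)**2 = 197**2 = 38809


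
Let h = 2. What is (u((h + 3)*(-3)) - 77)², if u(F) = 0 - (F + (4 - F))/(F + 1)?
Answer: 288369/49 ≈ 5885.1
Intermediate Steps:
u(F) = -4/(1 + F) (u(F) = 0 - 4/(1 + F) = -4/(1 + F))
(u((h + 3)*(-3)) - 77)² = (-4/(1 + (2 + 3)*(-3)) - 77)² = (-4/(1 + 5*(-3)) - 77)² = (-4/(1 - 15) - 77)² = (-4/(-14) - 77)² = (-4*(-1/14) - 77)² = (2/7 - 77)² = (-537/7)² = 288369/49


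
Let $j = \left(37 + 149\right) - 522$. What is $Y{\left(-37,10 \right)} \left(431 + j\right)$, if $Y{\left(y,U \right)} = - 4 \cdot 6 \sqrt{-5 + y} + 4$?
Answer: $380 - 2280 i \sqrt{42} \approx 380.0 - 14776.0 i$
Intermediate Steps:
$j = -336$ ($j = 186 - 522 = -336$)
$Y{\left(y,U \right)} = 4 - 24 \sqrt{-5 + y}$ ($Y{\left(y,U \right)} = - 24 \sqrt{-5 + y} + 4 = 4 - 24 \sqrt{-5 + y}$)
$Y{\left(-37,10 \right)} \left(431 + j\right) = \left(4 - 24 \sqrt{-5 - 37}\right) \left(431 - 336\right) = \left(4 - 24 \sqrt{-42}\right) 95 = \left(4 - 24 i \sqrt{42}\right) 95 = 380 - 2280 i \sqrt{42}$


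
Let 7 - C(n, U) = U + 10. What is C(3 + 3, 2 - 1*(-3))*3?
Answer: -24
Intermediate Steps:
C(n, U) = -3 - U (C(n, U) = 7 - (U + 10) = 7 - (10 + U) = 7 + (-10 - U) = -3 - U)
C(3 + 3, 2 - 1*(-3))*3 = (-3 - (2 - 1*(-3)))*3 = (-3 - (2 + 3))*3 = (-3 - 1*5)*3 = (-3 - 5)*3 = -8*3 = -24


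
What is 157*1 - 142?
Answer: 15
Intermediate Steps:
157*1 - 142 = 157 - 142 = 15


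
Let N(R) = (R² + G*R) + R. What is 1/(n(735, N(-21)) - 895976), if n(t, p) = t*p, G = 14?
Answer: -1/803366 ≈ -1.2448e-6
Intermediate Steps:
N(R) = R² + 15*R (N(R) = (R² + 14*R) + R = R² + 15*R)
n(t, p) = p*t
1/(n(735, N(-21)) - 895976) = 1/(-21*(15 - 21)*735 - 895976) = 1/(-21*(-6)*735 - 895976) = 1/(126*735 - 895976) = 1/(92610 - 895976) = 1/(-803366) = -1/803366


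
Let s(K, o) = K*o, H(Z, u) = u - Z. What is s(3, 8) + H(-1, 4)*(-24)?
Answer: -96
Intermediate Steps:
s(3, 8) + H(-1, 4)*(-24) = 3*8 + (4 - 1*(-1))*(-24) = 24 + (4 + 1)*(-24) = 24 + 5*(-24) = 24 - 120 = -96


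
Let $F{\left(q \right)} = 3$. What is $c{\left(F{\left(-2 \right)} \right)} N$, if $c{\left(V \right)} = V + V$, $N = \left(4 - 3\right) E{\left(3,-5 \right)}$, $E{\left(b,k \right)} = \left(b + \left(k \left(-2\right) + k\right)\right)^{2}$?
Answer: $384$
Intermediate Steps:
$E{\left(b,k \right)} = \left(b - k\right)^{2}$ ($E{\left(b,k \right)} = \left(b + \left(- 2 k + k\right)\right)^{2} = \left(b - k\right)^{2}$)
$N = 64$ ($N = \left(4 - 3\right) \left(3 - -5\right)^{2} = 1 \left(3 + 5\right)^{2} = 1 \cdot 8^{2} = 1 \cdot 64 = 64$)
$c{\left(V \right)} = 2 V$
$c{\left(F{\left(-2 \right)} \right)} N = 2 \cdot 3 \cdot 64 = 6 \cdot 64 = 384$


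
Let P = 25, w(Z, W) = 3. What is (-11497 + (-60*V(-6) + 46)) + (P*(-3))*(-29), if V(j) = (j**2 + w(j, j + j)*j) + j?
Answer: -9996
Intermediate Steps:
V(j) = j**2 + 4*j (V(j) = (j**2 + 3*j) + j = j**2 + 4*j)
(-11497 + (-60*V(-6) + 46)) + (P*(-3))*(-29) = (-11497 + (-(-360)*(4 - 6) + 46)) + (25*(-3))*(-29) = (-11497 + (-(-360)*(-2) + 46)) - 75*(-29) = (-11497 + (-60*12 + 46)) + 2175 = (-11497 + (-720 + 46)) + 2175 = (-11497 - 674) + 2175 = -12171 + 2175 = -9996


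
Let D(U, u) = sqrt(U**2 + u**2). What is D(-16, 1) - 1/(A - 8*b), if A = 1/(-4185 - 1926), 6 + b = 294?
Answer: 6111/14079745 + sqrt(257) ≈ 16.032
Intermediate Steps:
b = 288 (b = -6 + 294 = 288)
A = -1/6111 (A = 1/(-6111) = -1/6111 ≈ -0.00016364)
D(-16, 1) - 1/(A - 8*b) = sqrt((-16)**2 + 1**2) - 1/(-1/6111 - 8*288) = sqrt(256 + 1) - 1/(-1/6111 - 2304) = sqrt(257) - 1/(-14079745/6111) = sqrt(257) - 1*(-6111/14079745) = sqrt(257) + 6111/14079745 = 6111/14079745 + sqrt(257)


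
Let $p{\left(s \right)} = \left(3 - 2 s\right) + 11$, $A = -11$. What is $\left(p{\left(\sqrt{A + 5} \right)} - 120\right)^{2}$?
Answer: $11212 + 424 i \sqrt{6} \approx 11212.0 + 1038.6 i$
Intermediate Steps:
$p{\left(s \right)} = 14 - 2 s$
$\left(p{\left(\sqrt{A + 5} \right)} - 120\right)^{2} = \left(\left(14 - 2 \sqrt{-11 + 5}\right) - 120\right)^{2} = \left(\left(14 - 2 \sqrt{-6}\right) - 120\right)^{2} = \left(\left(14 - 2 i \sqrt{6}\right) - 120\right)^{2} = \left(-106 - 2 i \sqrt{6}\right)^{2}$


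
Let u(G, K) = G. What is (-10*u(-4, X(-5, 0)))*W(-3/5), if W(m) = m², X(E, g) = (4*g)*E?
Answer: 72/5 ≈ 14.400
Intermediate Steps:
X(E, g) = 4*E*g
(-10*u(-4, X(-5, 0)))*W(-3/5) = (-10*(-4))*(-3/5)² = 40*(-3*⅕)² = 40*(-⅗)² = 40*(9/25) = 72/5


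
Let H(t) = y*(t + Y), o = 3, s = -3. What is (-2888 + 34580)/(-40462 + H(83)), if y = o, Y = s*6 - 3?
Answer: -7923/10069 ≈ -0.78687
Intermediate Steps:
Y = -21 (Y = -3*6 - 3 = -18 - 3 = -21)
y = 3
H(t) = -63 + 3*t (H(t) = 3*(t - 21) = 3*(-21 + t) = -63 + 3*t)
(-2888 + 34580)/(-40462 + H(83)) = (-2888 + 34580)/(-40462 + (-63 + 3*83)) = 31692/(-40462 + (-63 + 249)) = 31692/(-40462 + 186) = 31692/(-40276) = 31692*(-1/40276) = -7923/10069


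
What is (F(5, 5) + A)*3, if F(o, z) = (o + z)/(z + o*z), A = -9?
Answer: -26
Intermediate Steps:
F(o, z) = (o + z)/(z + o*z)
(F(5, 5) + A)*3 = ((5 + 5)/(5*(1 + 5)) - 9)*3 = ((1/5)*10/6 - 9)*3 = ((1/5)*(1/6)*10 - 9)*3 = (1/3 - 9)*3 = -26/3*3 = -26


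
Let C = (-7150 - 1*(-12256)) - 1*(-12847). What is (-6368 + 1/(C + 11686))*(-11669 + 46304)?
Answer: -6537049764885/29639 ≈ -2.2056e+8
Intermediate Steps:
C = 17953 (C = (-7150 + 12256) + 12847 = 5106 + 12847 = 17953)
(-6368 + 1/(C + 11686))*(-11669 + 46304) = (-6368 + 1/(17953 + 11686))*(-11669 + 46304) = (-6368 + 1/29639)*34635 = -188741151/29639*34635 = -6537049764885/29639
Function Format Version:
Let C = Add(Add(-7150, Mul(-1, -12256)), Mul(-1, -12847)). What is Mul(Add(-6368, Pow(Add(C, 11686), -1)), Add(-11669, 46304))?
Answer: Rational(-6537049764885, 29639) ≈ -2.2056e+8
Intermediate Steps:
C = 17953 (C = Add(Add(-7150, 12256), 12847) = Add(5106, 12847) = 17953)
Mul(Add(-6368, Pow(Add(C, 11686), -1)), Add(-11669, 46304)) = Mul(Add(-6368, Pow(Add(17953, 11686), -1)), Add(-11669, 46304)) = Mul(Add(-6368, Pow(29639, -1)), 34635) = Mul(Add(-6368, Rational(1, 29639)), 34635) = Mul(Rational(-188741151, 29639), 34635) = Rational(-6537049764885, 29639)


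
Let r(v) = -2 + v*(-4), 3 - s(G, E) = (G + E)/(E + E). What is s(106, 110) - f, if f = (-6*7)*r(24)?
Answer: -226269/55 ≈ -4114.0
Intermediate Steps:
s(G, E) = 3 - (E + G)/(2*E) (s(G, E) = 3 - (G + E)/(E + E) = 3 - (E + G)/(2*E))
r(v) = -2 - 4*v
f = 4116 (f = (-6*7)*(-2 - 4*24) = -42*(-2 - 96) = -42*(-98) = 4116)
s(106, 110) - f = (½)*(-1*106 + 5*110)/110 - 1*4116 = (½)*(1/110)*(-106 + 550) - 4116 = (½)*(1/110)*444 - 4116 = 111/55 - 4116 = -226269/55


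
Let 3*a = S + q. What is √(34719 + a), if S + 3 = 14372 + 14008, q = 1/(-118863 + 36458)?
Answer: √2699949789260835/247215 ≈ 210.19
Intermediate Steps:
q = -1/82405 (q = 1/(-82405) = -1/82405 ≈ -1.2135e-5)
S = 28377 (S = -3 + (14372 + 14008) = -3 + 28380 = 28377)
a = 2338406684/247215 (a = (28377 - 1/82405)/3 = (⅓)*(2338406684/82405) = 2338406684/247215 ≈ 9459.0)
√(34719 + a) = √(34719 + 2338406684/247215) = √(10921464269/247215) = √2699949789260835/247215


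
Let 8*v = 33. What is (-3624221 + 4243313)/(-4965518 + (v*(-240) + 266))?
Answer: -103182/827707 ≈ -0.12466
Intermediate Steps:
v = 33/8 (v = (1/8)*33 = 33/8 ≈ 4.1250)
(-3624221 + 4243313)/(-4965518 + (v*(-240) + 266)) = (-3624221 + 4243313)/(-4965518 + ((33/8)*(-240) + 266)) = 619092/(-4965518 + (-990 + 266)) = 619092/(-4965518 - 724) = 619092/(-4966242) = 619092*(-1/4966242) = -103182/827707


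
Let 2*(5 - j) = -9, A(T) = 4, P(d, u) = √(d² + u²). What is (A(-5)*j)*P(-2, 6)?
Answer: 76*√10 ≈ 240.33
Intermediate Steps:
j = 19/2 (j = 5 - ½*(-9) = 5 + 9/2 = 19/2 ≈ 9.5000)
(A(-5)*j)*P(-2, 6) = (4*(19/2))*√((-2)² + 6²) = 38*√(4 + 36) = 38*√40 = 38*(2*√10) = 76*√10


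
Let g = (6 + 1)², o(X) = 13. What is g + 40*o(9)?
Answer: 569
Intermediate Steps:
g = 49 (g = 7² = 49)
g + 40*o(9) = 49 + 40*13 = 49 + 520 = 569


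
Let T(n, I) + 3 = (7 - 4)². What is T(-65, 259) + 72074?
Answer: 72080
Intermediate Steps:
T(n, I) = 6 (T(n, I) = -3 + (7 - 4)² = -3 + 3² = -3 + 9 = 6)
T(-65, 259) + 72074 = 6 + 72074 = 72080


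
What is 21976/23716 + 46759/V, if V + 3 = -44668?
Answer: -2891967/24077669 ≈ -0.12011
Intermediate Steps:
V = -44671 (V = -3 - 44668 = -44671)
21976/23716 + 46759/V = 21976/23716 + 46759/(-44671) = 21976*(1/23716) + 46759*(-1/44671) = 5494/5929 - 46759/44671 = -2891967/24077669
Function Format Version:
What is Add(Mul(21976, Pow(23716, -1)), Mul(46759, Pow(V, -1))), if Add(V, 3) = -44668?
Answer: Rational(-2891967, 24077669) ≈ -0.12011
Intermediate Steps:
V = -44671 (V = Add(-3, -44668) = -44671)
Add(Mul(21976, Pow(23716, -1)), Mul(46759, Pow(V, -1))) = Add(Mul(21976, Pow(23716, -1)), Mul(46759, Pow(-44671, -1))) = Add(Mul(21976, Rational(1, 23716)), Mul(46759, Rational(-1, 44671))) = Add(Rational(5494, 5929), Rational(-46759, 44671)) = Rational(-2891967, 24077669)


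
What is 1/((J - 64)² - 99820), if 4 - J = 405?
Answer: 1/116405 ≈ 8.5907e-6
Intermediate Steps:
J = -401 (J = 4 - 1*405 = 4 - 405 = -401)
1/((J - 64)² - 99820) = 1/((-401 - 64)² - 99820) = 1/((-465)² - 99820) = 1/(216225 - 99820) = 1/116405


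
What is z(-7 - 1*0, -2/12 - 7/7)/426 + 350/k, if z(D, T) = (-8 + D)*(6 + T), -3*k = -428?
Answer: 208135/91164 ≈ 2.2831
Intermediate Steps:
k = 428/3 (k = -⅓*(-428) = 428/3 ≈ 142.67)
z(-7 - 1*0, -2/12 - 7/7)/426 + 350/k = (-48 - 8*(-2/12 - 7/7) + 6*(-7 - 1*0) + (-7 - 1*0)*(-2/12 - 7/7))/426 + 350/(428/3) = (-48 - 8*(-2*1/12 - 7*⅐) + 6*(-7 + 0) + (-7 + 0)*(-2*1/12 - 7*⅐))*(1/426) + 350*(3/428) = (-48 - 8*(-⅙ - 1) + 6*(-7) - 7*(-⅙ - 1))*(1/426) + 525/214 = (-48 - 8*(-7/6) - 42 - 7*(-7/6))*(1/426) + 525/214 = (-48 + 28/3 - 42 + 49/6)*(1/426) + 525/214 = -145/2*1/426 + 525/214 = -145/852 + 525/214 = 208135/91164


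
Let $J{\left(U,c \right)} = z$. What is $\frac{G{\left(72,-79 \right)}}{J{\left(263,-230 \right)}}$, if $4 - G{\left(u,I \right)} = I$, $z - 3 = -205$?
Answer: $- \frac{83}{202} \approx -0.41089$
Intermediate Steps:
$z = -202$ ($z = 3 - 205 = -202$)
$J{\left(U,c \right)} = -202$
$G{\left(u,I \right)} = 4 - I$
$\frac{G{\left(72,-79 \right)}}{J{\left(263,-230 \right)}} = \frac{4 - -79}{-202} = \left(4 + 79\right) \left(- \frac{1}{202}\right) = 83 \left(- \frac{1}{202}\right) = - \frac{83}{202}$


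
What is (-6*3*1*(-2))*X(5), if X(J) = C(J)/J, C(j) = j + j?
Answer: 72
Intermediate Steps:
C(j) = 2*j
X(J) = 2 (X(J) = (2*J)/J = 2)
(-6*3*1*(-2))*X(5) = -6*3*1*(-2)*2 = -18*(-2)*2 = -6*(-6)*2 = 36*2 = 72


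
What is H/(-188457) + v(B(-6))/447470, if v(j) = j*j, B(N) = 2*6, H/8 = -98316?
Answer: 58662470328/14054808965 ≈ 4.1738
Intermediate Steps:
H = -786528 (H = 8*(-98316) = -786528)
B(N) = 12
v(j) = j²
H/(-188457) + v(B(-6))/447470 = -786528/(-188457) + 12²/447470 = -786528*(-1/188457) + 144*(1/447470) = 262176/62819 + 72/223735 = 58662470328/14054808965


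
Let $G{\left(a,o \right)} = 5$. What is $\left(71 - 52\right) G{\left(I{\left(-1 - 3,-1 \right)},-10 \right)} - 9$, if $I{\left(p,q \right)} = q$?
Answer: $86$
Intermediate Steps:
$\left(71 - 52\right) G{\left(I{\left(-1 - 3,-1 \right)},-10 \right)} - 9 = \left(71 - 52\right) 5 - 9 = 19 \cdot 5 - 9 = 95 - 9 = 86$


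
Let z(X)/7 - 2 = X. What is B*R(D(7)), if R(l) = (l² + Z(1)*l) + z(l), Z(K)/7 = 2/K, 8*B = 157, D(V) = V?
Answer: 16485/4 ≈ 4121.3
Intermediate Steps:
z(X) = 14 + 7*X
B = 157/8 (B = (⅛)*157 = 157/8 ≈ 19.625)
Z(K) = 14/K (Z(K) = 7*(2/K) = 14/K)
R(l) = 14 + l² + 21*l (R(l) = (l² + (14/1)*l) + (14 + 7*l) = (l² + (14*1)*l) + (14 + 7*l) = (l² + 14*l) + (14 + 7*l) = 14 + l² + 21*l)
B*R(D(7)) = 157*(14 + 7² + 21*7)/8 = 157*(14 + 49 + 147)/8 = (157/8)*210 = 16485/4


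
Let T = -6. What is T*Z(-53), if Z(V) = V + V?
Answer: 636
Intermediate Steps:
Z(V) = 2*V
T*Z(-53) = -12*(-53) = -6*(-106) = 636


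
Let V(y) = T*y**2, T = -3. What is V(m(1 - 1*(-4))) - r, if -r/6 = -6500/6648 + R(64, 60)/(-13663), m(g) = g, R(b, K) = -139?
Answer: -305820182/3784651 ≈ -80.805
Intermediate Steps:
r = 21971357/3784651 (r = -6*(-6500/6648 - 139/(-13663)) = -6*(-6500*1/6648 - 139*(-1/13663)) = -6*(-1625/1662 + 139/13663) = -6*(-21971357/22707906) = 21971357/3784651 ≈ 5.8054)
V(y) = -3*y**2
V(m(1 - 1*(-4))) - r = -3*(1 - 1*(-4))**2 - 1*21971357/3784651 = -3*(1 + 4)**2 - 21971357/3784651 = -3*5**2 - 21971357/3784651 = -3*25 - 21971357/3784651 = -75 - 21971357/3784651 = -305820182/3784651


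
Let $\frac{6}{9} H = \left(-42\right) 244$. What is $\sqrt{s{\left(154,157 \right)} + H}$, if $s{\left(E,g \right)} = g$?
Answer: $i \sqrt{15215} \approx 123.35 i$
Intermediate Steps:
$H = -15372$ ($H = \frac{3 \left(\left(-42\right) 244\right)}{2} = \frac{3}{2} \left(-10248\right) = -15372$)
$\sqrt{s{\left(154,157 \right)} + H} = \sqrt{157 - 15372} = \sqrt{-15215} = i \sqrt{15215}$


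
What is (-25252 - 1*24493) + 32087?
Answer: -17658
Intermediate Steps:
(-25252 - 1*24493) + 32087 = (-25252 - 24493) + 32087 = -49745 + 32087 = -17658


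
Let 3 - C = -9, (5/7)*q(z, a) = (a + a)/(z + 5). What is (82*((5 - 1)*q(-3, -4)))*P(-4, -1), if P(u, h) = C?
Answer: -110208/5 ≈ -22042.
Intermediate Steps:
q(z, a) = 14*a/(5*(5 + z)) (q(z, a) = 7*((a + a)/(z + 5))/5 = 7*((2*a)/(5 + z))/5 = 7*(2*a/(5 + z))/5 = 14*a/(5*(5 + z)))
C = 12 (C = 3 - 1*(-9) = 3 + 9 = 12)
P(u, h) = 12
(82*((5 - 1)*q(-3, -4)))*P(-4, -1) = (82*((5 - 1)*((14/5)*(-4)/(5 - 3))))*12 = (82*(4*((14/5)*(-4)/2)))*12 = (82*(4*((14/5)*(-4)*(1/2))))*12 = (82*(4*(-28/5)))*12 = (82*(-112/5))*12 = -9184/5*12 = -110208/5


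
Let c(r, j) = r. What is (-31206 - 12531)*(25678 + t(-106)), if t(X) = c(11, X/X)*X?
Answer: -1072081344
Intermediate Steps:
t(X) = 11*X
(-31206 - 12531)*(25678 + t(-106)) = (-31206 - 12531)*(25678 + 11*(-106)) = -43737*(25678 - 1166) = -43737*24512 = -1072081344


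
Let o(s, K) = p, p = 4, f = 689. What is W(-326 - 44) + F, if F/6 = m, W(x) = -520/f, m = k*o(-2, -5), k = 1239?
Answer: 1575968/53 ≈ 29735.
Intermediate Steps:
o(s, K) = 4
m = 4956 (m = 1239*4 = 4956)
W(x) = -40/53 (W(x) = -520/689 = -520*1/689 = -40/53)
F = 29736 (F = 6*4956 = 29736)
W(-326 - 44) + F = -40/53 + 29736 = 1575968/53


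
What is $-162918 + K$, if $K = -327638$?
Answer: $-490556$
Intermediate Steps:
$-162918 + K = -162918 - 327638 = -490556$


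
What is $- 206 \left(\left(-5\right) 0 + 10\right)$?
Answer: $-2060$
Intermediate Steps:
$- 206 \left(\left(-5\right) 0 + 10\right) = - 206 \left(0 + 10\right) = \left(-206\right) 10 = -2060$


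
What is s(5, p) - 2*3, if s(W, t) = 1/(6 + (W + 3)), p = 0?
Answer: -83/14 ≈ -5.9286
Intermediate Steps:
s(W, t) = 1/(9 + W) (s(W, t) = 1/(6 + (3 + W)) = 1/(9 + W))
s(5, p) - 2*3 = 1/(9 + 5) - 2*3 = 1/14 - 6 = -83/14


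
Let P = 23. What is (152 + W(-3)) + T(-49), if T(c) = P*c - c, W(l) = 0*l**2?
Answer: -926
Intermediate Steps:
W(l) = 0
T(c) = 22*c (T(c) = 23*c - c = 22*c)
(152 + W(-3)) + T(-49) = (152 + 0) + 22*(-49) = 152 - 1078 = -926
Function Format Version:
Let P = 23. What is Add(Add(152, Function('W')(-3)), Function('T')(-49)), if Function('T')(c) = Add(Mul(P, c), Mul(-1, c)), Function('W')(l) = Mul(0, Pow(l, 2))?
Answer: -926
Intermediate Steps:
Function('W')(l) = 0
Function('T')(c) = Mul(22, c) (Function('T')(c) = Add(Mul(23, c), Mul(-1, c)) = Mul(22, c))
Add(Add(152, Function('W')(-3)), Function('T')(-49)) = Add(Add(152, 0), Mul(22, -49)) = Add(152, -1078) = -926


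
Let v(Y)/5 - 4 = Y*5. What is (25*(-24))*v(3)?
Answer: -57000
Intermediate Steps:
v(Y) = 20 + 25*Y (v(Y) = 20 + 5*(Y*5) = 20 + 5*(5*Y) = 20 + 25*Y)
(25*(-24))*v(3) = (25*(-24))*(20 + 25*3) = -600*(20 + 75) = -600*95 = -57000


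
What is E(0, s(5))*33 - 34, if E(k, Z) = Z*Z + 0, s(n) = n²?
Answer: 20591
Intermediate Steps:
E(k, Z) = Z² (E(k, Z) = Z² + 0 = Z²)
E(0, s(5))*33 - 34 = (5²)²*33 - 34 = 25²*33 - 34 = 625*33 - 34 = 20625 - 34 = 20591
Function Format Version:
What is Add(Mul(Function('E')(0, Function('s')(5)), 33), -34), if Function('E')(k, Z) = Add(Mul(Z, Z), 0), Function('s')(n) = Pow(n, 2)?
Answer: 20591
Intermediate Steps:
Function('E')(k, Z) = Pow(Z, 2) (Function('E')(k, Z) = Add(Pow(Z, 2), 0) = Pow(Z, 2))
Add(Mul(Function('E')(0, Function('s')(5)), 33), -34) = Add(Mul(Pow(Pow(5, 2), 2), 33), -34) = Add(Mul(Pow(25, 2), 33), -34) = Add(Mul(625, 33), -34) = Add(20625, -34) = 20591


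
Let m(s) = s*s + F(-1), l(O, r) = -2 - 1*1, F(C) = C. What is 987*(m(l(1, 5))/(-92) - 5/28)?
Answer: -24111/92 ≈ -262.08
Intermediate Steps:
l(O, r) = -3 (l(O, r) = -2 - 1 = -3)
m(s) = -1 + s² (m(s) = s*s - 1 = s² - 1 = -1 + s²)
987*(m(l(1, 5))/(-92) - 5/28) = 987*((-1 + (-3)²)/(-92) - 5/28) = 987*((-1 + 9)*(-1/92) - 5*1/28) = 987*(8*(-1/92) - 5/28) = 987*(-2/23 - 5/28) = 987*(-171/644) = -24111/92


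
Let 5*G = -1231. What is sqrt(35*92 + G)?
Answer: sqrt(74345)/5 ≈ 54.533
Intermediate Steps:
G = -1231/5 (G = (1/5)*(-1231) = -1231/5 ≈ -246.20)
sqrt(35*92 + G) = sqrt(35*92 - 1231/5) = sqrt(3220 - 1231/5) = sqrt(14869/5) = sqrt(74345)/5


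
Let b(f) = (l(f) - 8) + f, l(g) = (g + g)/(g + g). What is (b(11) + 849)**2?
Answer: 727609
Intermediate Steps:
l(g) = 1 (l(g) = (2*g)/((2*g)) = (2*g)*(1/(2*g)) = 1)
b(f) = -7 + f (b(f) = (1 - 8) + f = -7 + f)
(b(11) + 849)**2 = ((-7 + 11) + 849)**2 = (4 + 849)**2 = 853**2 = 727609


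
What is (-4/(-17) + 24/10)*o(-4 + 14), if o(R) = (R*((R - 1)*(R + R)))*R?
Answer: 806400/17 ≈ 47435.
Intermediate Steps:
o(R) = 2*R³*(-1 + R) (o(R) = (R*((-1 + R)*(2*R)))*R = (R*(2*R*(-1 + R)))*R = (2*R²*(-1 + R))*R = 2*R³*(-1 + R))
(-4/(-17) + 24/10)*o(-4 + 14) = (-4/(-17) + 24/10)*(2*(-4 + 14)³*(-1 + (-4 + 14))) = (-4*(-1/17) + 24*(⅒))*(2*10³*(-1 + 10)) = (4/17 + 12/5)*(2*1000*9) = (224/85)*18000 = 806400/17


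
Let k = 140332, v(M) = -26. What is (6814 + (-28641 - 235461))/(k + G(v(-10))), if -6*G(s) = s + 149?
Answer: -514576/280623 ≈ -1.8337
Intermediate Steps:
G(s) = -149/6 - s/6 (G(s) = -(s + 149)/6 = -(149 + s)/6 = -149/6 - s/6)
(6814 + (-28641 - 235461))/(k + G(v(-10))) = (6814 + (-28641 - 235461))/(140332 + (-149/6 - 1/6*(-26))) = (6814 - 264102)/(140332 + (-149/6 + 13/3)) = -257288/(140332 - 41/2) = -257288/280623/2 = -257288*2/280623 = -514576/280623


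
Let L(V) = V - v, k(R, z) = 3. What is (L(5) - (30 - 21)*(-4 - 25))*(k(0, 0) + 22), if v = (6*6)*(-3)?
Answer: 9350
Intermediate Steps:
v = -108 (v = 36*(-3) = -108)
L(V) = 108 + V (L(V) = V - 1*(-108) = V + 108 = 108 + V)
(L(5) - (30 - 21)*(-4 - 25))*(k(0, 0) + 22) = ((108 + 5) - (30 - 21)*(-4 - 25))*(3 + 22) = (113 - 9*(-29))*25 = (113 - 1*(-261))*25 = (113 + 261)*25 = 374*25 = 9350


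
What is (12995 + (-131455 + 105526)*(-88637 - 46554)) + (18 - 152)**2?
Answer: 3505398390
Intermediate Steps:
(12995 + (-131455 + 105526)*(-88637 - 46554)) + (18 - 152)**2 = (12995 - 25929*(-135191)) + (-134)**2 = (12995 + 3505367439) + 17956 = 3505380434 + 17956 = 3505398390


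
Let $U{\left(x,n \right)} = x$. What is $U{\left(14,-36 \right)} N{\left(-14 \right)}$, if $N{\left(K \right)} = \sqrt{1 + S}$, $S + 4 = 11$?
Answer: $28 \sqrt{2} \approx 39.598$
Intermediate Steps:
$S = 7$ ($S = -4 + 11 = 7$)
$N{\left(K \right)} = 2 \sqrt{2}$ ($N{\left(K \right)} = \sqrt{1 + 7} = \sqrt{8} = 2 \sqrt{2}$)
$U{\left(14,-36 \right)} N{\left(-14 \right)} = 14 \cdot 2 \sqrt{2} = 28 \sqrt{2}$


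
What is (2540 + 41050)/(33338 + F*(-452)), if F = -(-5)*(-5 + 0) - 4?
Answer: 7265/7741 ≈ 0.93851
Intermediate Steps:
F = -29 (F = -(-5)*(-5) - 4 = -5*5 - 4 = -25 - 4 = -29)
(2540 + 41050)/(33338 + F*(-452)) = (2540 + 41050)/(33338 - 29*(-452)) = 43590/(33338 + 13108) = 43590/46446 = 43590*(1/46446) = 7265/7741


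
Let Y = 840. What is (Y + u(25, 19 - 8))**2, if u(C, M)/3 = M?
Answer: 762129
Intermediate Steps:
u(C, M) = 3*M
(Y + u(25, 19 - 8))**2 = (840 + 3*(19 - 8))**2 = (840 + 3*11)**2 = (840 + 33)**2 = 873**2 = 762129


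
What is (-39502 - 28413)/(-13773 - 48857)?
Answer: 13583/12526 ≈ 1.0844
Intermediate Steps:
(-39502 - 28413)/(-13773 - 48857) = -67915/(-62630) = -67915*(-1/62630) = 13583/12526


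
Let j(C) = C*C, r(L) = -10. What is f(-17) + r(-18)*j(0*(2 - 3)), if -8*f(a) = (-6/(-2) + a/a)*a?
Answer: 17/2 ≈ 8.5000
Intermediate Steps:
j(C) = C²
f(a) = -a/2 (f(a) = -(-6/(-2) + a/a)*a/8 = -(-6*(-½) + 1)*a/8 = -(3 + 1)*a/8 = -a/2)
f(-17) + r(-18)*j(0*(2 - 3)) = -½*(-17) - 10*(0*(2 - 3))² = 17/2 - 10*(0*(-1))² = 17/2 - 10*0² = 17/2 - 10*0 = 17/2 + 0 = 17/2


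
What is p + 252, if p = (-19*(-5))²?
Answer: 9277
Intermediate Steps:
p = 9025 (p = 95² = 9025)
p + 252 = 9025 + 252 = 9277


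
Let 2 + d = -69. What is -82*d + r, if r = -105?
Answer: 5717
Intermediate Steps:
d = -71 (d = -2 - 69 = -71)
-82*d + r = -82*(-71) - 105 = 5822 - 105 = 5717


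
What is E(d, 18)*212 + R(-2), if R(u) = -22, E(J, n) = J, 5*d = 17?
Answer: 3494/5 ≈ 698.80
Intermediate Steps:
d = 17/5 (d = (1/5)*17 = 17/5 ≈ 3.4000)
E(d, 18)*212 + R(-2) = (17/5)*212 - 22 = 3604/5 - 22 = 3494/5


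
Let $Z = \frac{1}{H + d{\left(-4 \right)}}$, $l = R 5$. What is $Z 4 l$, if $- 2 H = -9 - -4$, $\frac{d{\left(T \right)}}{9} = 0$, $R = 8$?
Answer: $64$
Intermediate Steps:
$d{\left(T \right)} = 0$ ($d{\left(T \right)} = 9 \cdot 0 = 0$)
$H = \frac{5}{2}$ ($H = - \frac{-9 - -4}{2} = - \frac{-9 + 4}{2} = \left(- \frac{1}{2}\right) \left(-5\right) = \frac{5}{2} \approx 2.5$)
$l = 40$ ($l = 8 \cdot 5 = 40$)
$Z = \frac{2}{5}$ ($Z = \frac{1}{\frac{5}{2} + 0} = \frac{1}{\frac{5}{2}} = \frac{2}{5} \approx 0.4$)
$Z 4 l = \frac{2}{5} \cdot 4 \cdot 40 = \frac{8}{5} \cdot 40 = 64$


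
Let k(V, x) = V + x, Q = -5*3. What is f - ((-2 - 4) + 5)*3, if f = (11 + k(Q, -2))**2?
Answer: 39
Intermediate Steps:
Q = -15
f = 36 (f = (11 + (-15 - 2))**2 = (11 - 17)**2 = (-6)**2 = 36)
f - ((-2 - 4) + 5)*3 = 36 - ((-2 - 4) + 5)*3 = 36 - (-6 + 5)*3 = 36 - (-1)*3 = 36 - 1*(-3) = 36 + 3 = 39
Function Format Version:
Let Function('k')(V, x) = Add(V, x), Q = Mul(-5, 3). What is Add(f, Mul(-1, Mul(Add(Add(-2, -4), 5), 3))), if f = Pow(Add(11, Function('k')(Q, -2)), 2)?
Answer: 39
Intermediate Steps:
Q = -15
f = 36 (f = Pow(Add(11, Add(-15, -2)), 2) = Pow(Add(11, -17), 2) = Pow(-6, 2) = 36)
Add(f, Mul(-1, Mul(Add(Add(-2, -4), 5), 3))) = Add(36, Mul(-1, Mul(Add(Add(-2, -4), 5), 3))) = Add(36, Mul(-1, Mul(Add(-6, 5), 3))) = Add(36, Mul(-1, Mul(-1, 3))) = Add(36, Mul(-1, -3)) = Add(36, 3) = 39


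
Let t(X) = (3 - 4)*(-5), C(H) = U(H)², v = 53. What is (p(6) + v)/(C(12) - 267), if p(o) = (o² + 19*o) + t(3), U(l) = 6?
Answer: -208/231 ≈ -0.90043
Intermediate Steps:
C(H) = 36 (C(H) = 6² = 36)
t(X) = 5 (t(X) = -1*(-5) = 5)
p(o) = 5 + o² + 19*o (p(o) = (o² + 19*o) + 5 = 5 + o² + 19*o)
(p(6) + v)/(C(12) - 267) = ((5 + 6² + 19*6) + 53)/(36 - 267) = ((5 + 36 + 114) + 53)/(-231) = (155 + 53)*(-1/231) = 208*(-1/231) = -208/231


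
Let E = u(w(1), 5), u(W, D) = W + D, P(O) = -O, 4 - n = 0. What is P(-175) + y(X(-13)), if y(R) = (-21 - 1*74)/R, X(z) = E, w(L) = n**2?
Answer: 3580/21 ≈ 170.48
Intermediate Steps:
n = 4 (n = 4 - 1*0 = 4 + 0 = 4)
w(L) = 16 (w(L) = 4**2 = 16)
u(W, D) = D + W
E = 21 (E = 5 + 16 = 21)
X(z) = 21
y(R) = -95/R (y(R) = (-21 - 74)/R = -95/R)
P(-175) + y(X(-13)) = -1*(-175) - 95/21 = 175 - 95*1/21 = 175 - 95/21 = 3580/21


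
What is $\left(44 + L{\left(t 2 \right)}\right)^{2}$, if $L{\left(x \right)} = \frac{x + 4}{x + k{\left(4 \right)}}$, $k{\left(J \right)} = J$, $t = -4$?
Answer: $2025$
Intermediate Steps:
$L{\left(x \right)} = 1$ ($L{\left(x \right)} = \frac{x + 4}{x + 4} = \frac{4 + x}{4 + x} = 1$)
$\left(44 + L{\left(t 2 \right)}\right)^{2} = \left(44 + 1\right)^{2} = 45^{2} = 2025$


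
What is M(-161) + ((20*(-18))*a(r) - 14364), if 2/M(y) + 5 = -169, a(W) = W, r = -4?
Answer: -1124389/87 ≈ -12924.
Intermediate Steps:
M(y) = -1/87 (M(y) = 2/(-5 - 169) = 2/(-174) = 2*(-1/174) = -1/87)
M(-161) + ((20*(-18))*a(r) - 14364) = -1/87 + ((20*(-18))*(-4) - 14364) = -1/87 + (-360*(-4) - 14364) = -1/87 + (1440 - 14364) = -1/87 - 12924 = -1124389/87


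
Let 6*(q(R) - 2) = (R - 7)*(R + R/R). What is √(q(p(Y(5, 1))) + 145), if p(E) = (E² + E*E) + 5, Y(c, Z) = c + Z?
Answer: √1057 ≈ 32.512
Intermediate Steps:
Y(c, Z) = Z + c
p(E) = 5 + 2*E² (p(E) = (E² + E²) + 5 = 2*E² + 5 = 5 + 2*E²)
q(R) = 2 + (1 + R)*(-7 + R)/6 (q(R) = 2 + ((R - 7)*(R + R/R))/6 = 2 + ((-7 + R)*(R + 1))/6 = 2 + ((-7 + R)*(1 + R))/6 = 2 + ((1 + R)*(-7 + R))/6 = 2 + (1 + R)*(-7 + R)/6)
√(q(p(Y(5, 1))) + 145) = √((⅚ - (5 + 2*(1 + 5)²) + (5 + 2*(1 + 5)²)²/6) + 145) = √((⅚ - (5 + 2*6²) + (5 + 2*6²)²/6) + 145) = √((⅚ - (5 + 2*36) + (5 + 2*36)²/6) + 145) = √((⅚ - (5 + 72) + (5 + 72)²/6) + 145) = √((⅚ - 1*77 + (⅙)*77²) + 145) = √((⅚ - 77 + (⅙)*5929) + 145) = √((⅚ - 77 + 5929/6) + 145) = √(912 + 145) = √1057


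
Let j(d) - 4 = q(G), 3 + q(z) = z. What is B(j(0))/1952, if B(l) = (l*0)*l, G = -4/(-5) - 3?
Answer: 0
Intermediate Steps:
G = -11/5 (G = -4*(-⅕) - 3 = ⅘ - 3 = -11/5 ≈ -2.2000)
q(z) = -3 + z
j(d) = -6/5 (j(d) = 4 + (-3 - 11/5) = 4 - 26/5 = -6/5)
B(l) = 0 (B(l) = 0*l = 0)
B(j(0))/1952 = 0/1952 = 0*(1/1952) = 0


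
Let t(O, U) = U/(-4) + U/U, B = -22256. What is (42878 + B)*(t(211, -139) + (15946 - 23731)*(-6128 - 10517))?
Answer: 5344453642773/2 ≈ 2.6722e+12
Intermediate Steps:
t(O, U) = 1 - U/4 (t(O, U) = U*(-1/4) + 1 = -U/4 + 1 = 1 - U/4)
(42878 + B)*(t(211, -139) + (15946 - 23731)*(-6128 - 10517)) = (42878 - 22256)*((1 - 1/4*(-139)) + (15946 - 23731)*(-6128 - 10517)) = 20622*((1 + 139/4) - 7785*(-16645)) = 20622*(143/4 + 129581325) = 20622*(518325443/4) = 5344453642773/2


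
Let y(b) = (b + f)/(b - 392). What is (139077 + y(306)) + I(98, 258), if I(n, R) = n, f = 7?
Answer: 11968737/86 ≈ 1.3917e+5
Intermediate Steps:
y(b) = (7 + b)/(-392 + b) (y(b) = (b + 7)/(b - 392) = (7 + b)/(-392 + b))
(139077 + y(306)) + I(98, 258) = (139077 + (7 + 306)/(-392 + 306)) + 98 = (139077 + 313/(-86)) + 98 = (139077 - 1/86*313) + 98 = (139077 - 313/86) + 98 = 11960309/86 + 98 = 11968737/86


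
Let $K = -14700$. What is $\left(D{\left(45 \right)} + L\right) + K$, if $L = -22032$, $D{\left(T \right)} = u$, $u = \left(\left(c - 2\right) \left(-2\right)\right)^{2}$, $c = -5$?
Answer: $-36536$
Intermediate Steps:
$u = 196$ ($u = \left(\left(-5 - 2\right) \left(-2\right)\right)^{2} = \left(\left(-7\right) \left(-2\right)\right)^{2} = 14^{2} = 196$)
$D{\left(T \right)} = 196$
$\left(D{\left(45 \right)} + L\right) + K = \left(196 - 22032\right) - 14700 = -21836 - 14700 = -36536$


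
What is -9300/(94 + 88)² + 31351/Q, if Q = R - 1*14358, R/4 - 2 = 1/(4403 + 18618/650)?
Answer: -105494098082426/42788080405525 ≈ -2.4655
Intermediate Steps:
R = 2880893/360071 (R = 8 + 4/(4403 + 18618/650) = 8 + 4/(4403 + 18618*(1/650)) = 8 + 4/(4403 + 9309/325) = 8 + 4/(1440284/325) = 8 + 4*(325/1440284) = 8 + 325/360071 = 2880893/360071 ≈ 8.0009)
Q = -5167018525/360071 (Q = 2880893/360071 - 1*14358 = 2880893/360071 - 14358 = -5167018525/360071 ≈ -14350.)
-9300/(94 + 88)² + 31351/Q = -9300/(94 + 88)² + 31351/(-5167018525/360071) = -9300/(182²) + 31351*(-360071/5167018525) = -9300/33124 - 11288585921/5167018525 = -9300*1/33124 - 11288585921/5167018525 = -2325/8281 - 11288585921/5167018525 = -105494098082426/42788080405525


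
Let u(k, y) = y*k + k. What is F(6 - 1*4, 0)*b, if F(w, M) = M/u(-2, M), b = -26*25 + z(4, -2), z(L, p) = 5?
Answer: 0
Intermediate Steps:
u(k, y) = k + k*y (u(k, y) = k*y + k = k + k*y)
b = -645 (b = -26*25 + 5 = -650 + 5 = -645)
F(w, M) = M/(-2 - 2*M) (F(w, M) = M/((-2*(1 + M))) = M/(-2 - 2*M))
F(6 - 1*4, 0)*b = ((½)*0/(-1 - 1*0))*(-645) = ((½)*0/(-1 + 0))*(-645) = ((½)*0/(-1))*(-645) = ((½)*0*(-1))*(-645) = 0*(-645) = 0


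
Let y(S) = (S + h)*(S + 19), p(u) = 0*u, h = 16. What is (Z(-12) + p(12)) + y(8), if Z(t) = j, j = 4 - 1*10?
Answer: 642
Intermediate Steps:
j = -6 (j = 4 - 10 = -6)
Z(t) = -6
p(u) = 0
y(S) = (16 + S)*(19 + S) (y(S) = (S + 16)*(S + 19) = (16 + S)*(19 + S))
(Z(-12) + p(12)) + y(8) = (-6 + 0) + (304 + 8**2 + 35*8) = -6 + (304 + 64 + 280) = -6 + 648 = 642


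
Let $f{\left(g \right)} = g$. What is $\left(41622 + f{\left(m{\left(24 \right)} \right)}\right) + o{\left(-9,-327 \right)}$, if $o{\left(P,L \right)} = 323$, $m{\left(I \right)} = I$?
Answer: $41969$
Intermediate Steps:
$\left(41622 + f{\left(m{\left(24 \right)} \right)}\right) + o{\left(-9,-327 \right)} = \left(41622 + 24\right) + 323 = 41646 + 323 = 41969$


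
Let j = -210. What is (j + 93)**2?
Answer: 13689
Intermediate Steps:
(j + 93)**2 = (-210 + 93)**2 = (-117)**2 = 13689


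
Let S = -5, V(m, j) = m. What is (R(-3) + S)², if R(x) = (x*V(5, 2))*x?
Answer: 1600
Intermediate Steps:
R(x) = 5*x² (R(x) = (x*5)*x = (5*x)*x = 5*x²)
(R(-3) + S)² = (5*(-3)² - 5)² = (5*9 - 5)² = (45 - 5)² = 40² = 1600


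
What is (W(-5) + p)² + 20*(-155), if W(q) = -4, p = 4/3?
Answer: -27836/9 ≈ -3092.9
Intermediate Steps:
p = 4/3 (p = 4*(⅓) = 4/3 ≈ 1.3333)
(W(-5) + p)² + 20*(-155) = (-4 + 4/3)² + 20*(-155) = (-8/3)² - 3100 = 64/9 - 3100 = -27836/9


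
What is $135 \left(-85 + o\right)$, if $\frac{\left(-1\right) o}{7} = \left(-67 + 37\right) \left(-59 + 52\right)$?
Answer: $-209925$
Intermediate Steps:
$o = -1470$ ($o = - 7 \left(-67 + 37\right) \left(-59 + 52\right) = - 7 \left(\left(-30\right) \left(-7\right)\right) = \left(-7\right) 210 = -1470$)
$135 \left(-85 + o\right) = 135 \left(-85 - 1470\right) = 135 \left(-1555\right) = -209925$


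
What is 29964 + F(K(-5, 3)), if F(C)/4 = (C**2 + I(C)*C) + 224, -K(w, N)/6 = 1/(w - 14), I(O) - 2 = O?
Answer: 11141660/361 ≈ 30863.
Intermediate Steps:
I(O) = 2 + O
K(w, N) = -6/(-14 + w) (K(w, N) = -6/(w - 14) = -6/(-14 + w))
F(C) = 896 + 4*C**2 + 4*C*(2 + C) (F(C) = 4*((C**2 + (2 + C)*C) + 224) = 4*((C**2 + C*(2 + C)) + 224) = 4*(224 + C**2 + C*(2 + C)) = 896 + 4*C**2 + 4*C*(2 + C))
29964 + F(K(-5, 3)) = 29964 + (896 + 8*(-6/(-14 - 5)) + 8*(-6/(-14 - 5))**2) = 29964 + (896 + 8*(-6/(-19)) + 8*(-6/(-19))**2) = 29964 + (896 + 8*(-6*(-1/19)) + 8*(-6*(-1/19))**2) = 29964 + (896 + 8*(6/19) + 8*(6/19)**2) = 29964 + (896 + 48/19 + 8*(36/361)) = 29964 + (896 + 48/19 + 288/361) = 29964 + 324656/361 = 11141660/361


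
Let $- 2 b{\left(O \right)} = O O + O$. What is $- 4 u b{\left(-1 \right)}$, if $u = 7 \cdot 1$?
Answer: $0$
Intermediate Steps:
$b{\left(O \right)} = - \frac{O}{2} - \frac{O^{2}}{2}$ ($b{\left(O \right)} = - \frac{O O + O}{2} = - \frac{O^{2} + O}{2} = - \frac{O + O^{2}}{2} = - \frac{O}{2} - \frac{O^{2}}{2}$)
$u = 7$
$- 4 u b{\left(-1 \right)} = \left(-4\right) 7 \left(\left(- \frac{1}{2}\right) \left(-1\right) \left(1 - 1\right)\right) = - 28 \left(\left(- \frac{1}{2}\right) \left(-1\right) 0\right) = \left(-28\right) 0 = 0$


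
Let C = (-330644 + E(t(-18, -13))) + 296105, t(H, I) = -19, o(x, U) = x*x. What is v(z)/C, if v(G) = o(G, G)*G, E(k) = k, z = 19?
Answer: -6859/34558 ≈ -0.19848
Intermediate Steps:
o(x, U) = x**2
C = -34558 (C = (-330644 - 19) + 296105 = -330663 + 296105 = -34558)
v(G) = G**3 (v(G) = G**2*G = G**3)
v(z)/C = 19**3/(-34558) = 6859*(-1/34558) = -6859/34558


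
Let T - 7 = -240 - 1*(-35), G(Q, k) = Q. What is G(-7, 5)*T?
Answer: 1386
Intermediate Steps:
T = -198 (T = 7 + (-240 - 1*(-35)) = 7 + (-240 + 35) = 7 - 205 = -198)
G(-7, 5)*T = -7*(-198) = 1386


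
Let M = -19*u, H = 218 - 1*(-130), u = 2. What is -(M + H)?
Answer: -310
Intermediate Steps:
H = 348 (H = 218 + 130 = 348)
M = -38 (M = -19*2 = -38)
-(M + H) = -(-38 + 348) = -1*310 = -310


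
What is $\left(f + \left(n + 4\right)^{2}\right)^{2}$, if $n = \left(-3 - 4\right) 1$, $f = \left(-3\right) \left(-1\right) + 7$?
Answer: $361$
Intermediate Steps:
$f = 10$ ($f = 3 + 7 = 10$)
$n = -7$ ($n = \left(-7\right) 1 = -7$)
$\left(f + \left(n + 4\right)^{2}\right)^{2} = \left(10 + \left(-7 + 4\right)^{2}\right)^{2} = \left(10 + \left(-3\right)^{2}\right)^{2} = \left(10 + 9\right)^{2} = 19^{2} = 361$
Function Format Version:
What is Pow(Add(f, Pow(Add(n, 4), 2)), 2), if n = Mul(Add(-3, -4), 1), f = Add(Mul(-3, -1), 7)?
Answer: 361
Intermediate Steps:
f = 10 (f = Add(3, 7) = 10)
n = -7 (n = Mul(-7, 1) = -7)
Pow(Add(f, Pow(Add(n, 4), 2)), 2) = Pow(Add(10, Pow(Add(-7, 4), 2)), 2) = Pow(Add(10, Pow(-3, 2)), 2) = Pow(Add(10, 9), 2) = Pow(19, 2) = 361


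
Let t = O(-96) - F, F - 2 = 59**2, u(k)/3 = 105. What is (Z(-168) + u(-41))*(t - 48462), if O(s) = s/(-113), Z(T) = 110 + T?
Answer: -1508510073/113 ≈ -1.3350e+7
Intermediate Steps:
u(k) = 315 (u(k) = 3*105 = 315)
O(s) = -s/113 (O(s) = s*(-1/113) = -s/113)
F = 3483 (F = 2 + 59**2 = 2 + 3481 = 3483)
t = -393483/113 (t = -1/113*(-96) - 1*3483 = 96/113 - 3483 = -393483/113 ≈ -3482.1)
(Z(-168) + u(-41))*(t - 48462) = ((110 - 168) + 315)*(-393483/113 - 48462) = (-58 + 315)*(-5869689/113) = 257*(-5869689/113) = -1508510073/113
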